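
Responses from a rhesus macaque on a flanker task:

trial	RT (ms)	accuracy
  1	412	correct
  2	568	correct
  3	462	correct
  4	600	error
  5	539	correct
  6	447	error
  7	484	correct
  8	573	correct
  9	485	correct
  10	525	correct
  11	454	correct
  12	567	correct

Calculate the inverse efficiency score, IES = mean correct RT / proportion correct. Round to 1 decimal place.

608.3 ms

Correct trials (n=10): 412, 568, 462, 539, 484, 573, 485, 525, 454, 567
Mean correct RT = 5069/10 = 506.9000 ms
Proportion correct = 10/12
IES = 506.9000 / (10/12) = 608.280 ms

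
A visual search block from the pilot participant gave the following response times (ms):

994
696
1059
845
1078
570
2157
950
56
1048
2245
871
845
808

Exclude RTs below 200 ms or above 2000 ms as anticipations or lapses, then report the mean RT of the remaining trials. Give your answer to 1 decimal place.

Excluded: 56, 2157, 2245
Retained (n=11): Σ = 9764
Mean = 9764/11 = 887.6364

887.6 ms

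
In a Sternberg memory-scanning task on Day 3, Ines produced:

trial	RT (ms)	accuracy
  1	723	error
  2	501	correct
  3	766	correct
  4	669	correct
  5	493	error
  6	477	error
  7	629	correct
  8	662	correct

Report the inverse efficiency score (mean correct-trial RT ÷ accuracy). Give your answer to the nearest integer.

1033 ms

Correct trials (n=5): 501, 766, 669, 629, 662
Mean correct RT = 3227/5 = 645.4000 ms
Proportion correct = 5/8
IES = 645.4000 / (5/8) = 1032.640 ms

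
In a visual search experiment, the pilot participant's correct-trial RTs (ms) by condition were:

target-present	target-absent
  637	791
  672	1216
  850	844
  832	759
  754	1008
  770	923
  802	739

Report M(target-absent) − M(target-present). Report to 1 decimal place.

M(target-present) = 5317/7 = 759.571
M(target-absent) = 6280/7 = 897.143
Difference = 897.143 − 759.571 = 137.571 ms

137.6 ms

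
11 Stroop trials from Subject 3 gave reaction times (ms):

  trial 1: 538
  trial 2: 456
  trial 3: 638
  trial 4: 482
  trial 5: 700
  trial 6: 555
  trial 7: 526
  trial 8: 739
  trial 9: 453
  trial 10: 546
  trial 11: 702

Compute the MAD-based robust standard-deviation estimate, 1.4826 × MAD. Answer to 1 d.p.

133.4 ms

Sorted: 453, 456, 482, 526, 538, 546, 555, 638, 700, 702, 739 → median = 546
|x − 546| sorted: 0, 8, 9, 20, 64, 90, 92, 93, 154, 156, 193 → MAD = 90
Robust SD ≈ 1.4826 × 90 = 133.434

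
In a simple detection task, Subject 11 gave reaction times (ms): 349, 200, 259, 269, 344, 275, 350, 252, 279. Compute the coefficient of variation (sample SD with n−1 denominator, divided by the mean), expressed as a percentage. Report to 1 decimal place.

n = 9, Σ = 2577, M = 286.3333
Σ(x−M)² = 21168.000; s = √(21168.000/8) = 51.4393
CV = 51.4393 / 286.3333 = 0.17965 = 17.965%

18.0%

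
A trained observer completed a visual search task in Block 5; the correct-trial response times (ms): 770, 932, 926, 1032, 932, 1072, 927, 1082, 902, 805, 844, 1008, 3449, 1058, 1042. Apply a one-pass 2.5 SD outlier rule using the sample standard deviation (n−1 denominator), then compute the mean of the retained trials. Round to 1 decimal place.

n = 15, ΣRT = 16781, M = 1118.733
Σ(x−M)² = 5949178.93; s = √(5949178.93/14) = 651.875
Cutoffs: 1118.733 ± 2.5·651.875 → [-511.0, 2748.4]
Outside: 3449 → excluded.
Retained (n=14): Σ = 13332, mean = 13332/14 = 952.286

952.3 ms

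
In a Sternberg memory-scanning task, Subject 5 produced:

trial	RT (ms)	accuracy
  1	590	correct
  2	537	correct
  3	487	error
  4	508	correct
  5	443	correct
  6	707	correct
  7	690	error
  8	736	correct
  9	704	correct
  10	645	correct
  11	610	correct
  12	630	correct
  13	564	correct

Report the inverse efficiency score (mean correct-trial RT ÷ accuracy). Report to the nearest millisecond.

Correct trials (n=11): 590, 537, 508, 443, 707, 736, 704, 645, 610, 630, 564
Mean correct RT = 6674/11 = 606.7273 ms
Proportion correct = 11/13
IES = 606.7273 / (11/13) = 717.041 ms

717 ms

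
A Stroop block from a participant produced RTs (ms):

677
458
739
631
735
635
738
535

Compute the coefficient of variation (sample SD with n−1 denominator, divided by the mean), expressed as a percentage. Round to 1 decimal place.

16.0%

n = 8, Σ = 5148, M = 643.5000
Σ(x−M)² = 73956.000; s = √(73956.000/7) = 102.7869
CV = 102.7869 / 643.5000 = 0.15973 = 15.973%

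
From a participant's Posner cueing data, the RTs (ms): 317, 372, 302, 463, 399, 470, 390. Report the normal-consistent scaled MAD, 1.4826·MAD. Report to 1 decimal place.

Sorted: 302, 317, 372, 390, 399, 463, 470 → median = 390
|x − 390| sorted: 0, 9, 18, 73, 73, 80, 88 → MAD = 73
Robust SD ≈ 1.4826 × 73 = 108.230

108.2 ms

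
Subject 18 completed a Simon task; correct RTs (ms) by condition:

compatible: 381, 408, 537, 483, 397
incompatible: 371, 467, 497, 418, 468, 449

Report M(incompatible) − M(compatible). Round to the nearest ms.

4 ms

M(compatible) = 2206/5 = 441.200
M(incompatible) = 2670/6 = 445.000
Difference = 445.000 − 441.200 = 3.800 ms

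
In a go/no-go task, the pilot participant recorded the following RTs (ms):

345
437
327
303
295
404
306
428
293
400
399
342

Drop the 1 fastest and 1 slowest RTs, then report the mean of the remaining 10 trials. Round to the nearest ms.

355 ms

Sorted: 293, 295, 303, 306, 327, 342, 345, 399, 400, 404, 428, 437
Drop lowest 1 (293) and highest 1 (437)
Remaining (n=10): Σ = 3549, mean = 3549/10 = 354.900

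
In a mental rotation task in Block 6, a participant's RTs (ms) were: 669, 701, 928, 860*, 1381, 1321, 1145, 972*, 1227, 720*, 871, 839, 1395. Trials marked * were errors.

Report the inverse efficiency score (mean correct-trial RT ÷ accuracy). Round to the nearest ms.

1362 ms

Correct trials (n=10): 669, 701, 928, 1381, 1321, 1145, 1227, 871, 839, 1395
Mean correct RT = 10477/10 = 1047.7000 ms
Proportion correct = 10/13
IES = 1047.7000 / (10/13) = 1362.010 ms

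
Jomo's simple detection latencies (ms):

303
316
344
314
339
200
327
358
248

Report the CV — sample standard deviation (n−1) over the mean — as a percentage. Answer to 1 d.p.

n = 9, Σ = 2749, M = 305.4444
Σ(x−M)² = 20448.222; s = √(20448.222/8) = 50.5572
CV = 50.5572 / 305.4444 = 0.16552 = 16.552%

16.6%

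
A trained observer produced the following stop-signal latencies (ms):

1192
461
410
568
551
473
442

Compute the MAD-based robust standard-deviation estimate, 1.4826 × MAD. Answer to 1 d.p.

93.4 ms

Sorted: 410, 442, 461, 473, 551, 568, 1192 → median = 473
|x − 473| sorted: 0, 12, 31, 63, 78, 95, 719 → MAD = 63
Robust SD ≈ 1.4826 × 63 = 93.404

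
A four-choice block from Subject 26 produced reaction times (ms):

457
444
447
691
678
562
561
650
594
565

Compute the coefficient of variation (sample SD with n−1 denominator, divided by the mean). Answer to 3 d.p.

0.164

n = 10, Σ = 5649, M = 564.9000
Σ(x−M)² = 76964.900; s = √(76964.900/9) = 92.4752
CV = 92.4752 / 564.9000 = 0.16370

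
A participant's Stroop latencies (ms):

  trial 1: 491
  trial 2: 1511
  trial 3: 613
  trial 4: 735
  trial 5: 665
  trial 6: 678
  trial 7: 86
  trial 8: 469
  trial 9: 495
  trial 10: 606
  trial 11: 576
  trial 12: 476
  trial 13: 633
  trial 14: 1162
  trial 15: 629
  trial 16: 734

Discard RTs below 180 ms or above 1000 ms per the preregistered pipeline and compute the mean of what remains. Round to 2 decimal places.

Excluded: 86, 1162, 1511
Retained (n=13): Σ = 7800
Mean = 7800/13 = 600.0000

600.00 ms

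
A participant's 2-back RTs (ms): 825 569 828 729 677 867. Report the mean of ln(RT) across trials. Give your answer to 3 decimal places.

6.609

ln(RT): 6.7154, 6.3439, 6.7190, 6.5917, 6.5177, 6.7650
Σ ln(RT) = 39.6527
Mean = 39.6527/6 = 6.60878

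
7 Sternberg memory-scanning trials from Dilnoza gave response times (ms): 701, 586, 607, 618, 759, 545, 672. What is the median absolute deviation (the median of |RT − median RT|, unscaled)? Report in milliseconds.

Sorted: 545, 586, 607, 618, 672, 701, 759 → median = 618
|x − 618|: 83, 32, 11, 0, 141, 73, 54
Sorted deviations: 0, 11, 32, 54, 73, 83, 141 → MAD = 54

54 ms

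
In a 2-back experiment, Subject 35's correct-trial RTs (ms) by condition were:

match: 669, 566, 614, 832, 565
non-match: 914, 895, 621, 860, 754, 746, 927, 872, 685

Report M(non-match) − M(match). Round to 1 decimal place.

M(match) = 3246/5 = 649.200
M(non-match) = 7274/9 = 808.222
Difference = 808.222 − 649.200 = 159.022 ms

159.0 ms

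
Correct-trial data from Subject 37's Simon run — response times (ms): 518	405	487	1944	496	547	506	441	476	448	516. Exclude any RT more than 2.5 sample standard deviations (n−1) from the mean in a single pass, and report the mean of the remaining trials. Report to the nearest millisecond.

484 ms

n = 11, ΣRT = 6784, M = 616.727
Σ(x−M)² = 1954054.18; s = √(1954054.18/10) = 442.047
Cutoffs: 616.727 ± 2.5·442.047 → [-488.4, 1721.8]
Outside: 1944 → excluded.
Retained (n=10): Σ = 4840, mean = 4840/10 = 484.000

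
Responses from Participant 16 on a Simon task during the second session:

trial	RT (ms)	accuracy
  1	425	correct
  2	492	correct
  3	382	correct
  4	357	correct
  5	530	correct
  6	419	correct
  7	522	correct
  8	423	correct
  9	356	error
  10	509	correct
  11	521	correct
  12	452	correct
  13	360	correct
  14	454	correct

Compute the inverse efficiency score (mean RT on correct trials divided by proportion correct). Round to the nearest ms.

484 ms

Correct trials (n=13): 425, 492, 382, 357, 530, 419, 522, 423, 509, 521, 452, 360, 454
Mean correct RT = 5846/13 = 449.6923 ms
Proportion correct = 13/14
IES = 449.6923 / (13/14) = 484.284 ms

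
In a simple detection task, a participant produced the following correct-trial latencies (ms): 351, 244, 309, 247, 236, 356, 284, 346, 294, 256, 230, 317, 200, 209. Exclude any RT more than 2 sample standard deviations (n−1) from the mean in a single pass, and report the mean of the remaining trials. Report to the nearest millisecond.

277 ms

n = 14, ΣRT = 3879, M = 277.071
Σ(x−M)² = 36312.93; s = √(36312.93/13) = 52.852
Cutoffs: 277.071 ± 2·52.852 → [171.4, 382.8]
No RTs fall outside the cutoffs; all 14 retained. Mean = 3879/14 = 277.071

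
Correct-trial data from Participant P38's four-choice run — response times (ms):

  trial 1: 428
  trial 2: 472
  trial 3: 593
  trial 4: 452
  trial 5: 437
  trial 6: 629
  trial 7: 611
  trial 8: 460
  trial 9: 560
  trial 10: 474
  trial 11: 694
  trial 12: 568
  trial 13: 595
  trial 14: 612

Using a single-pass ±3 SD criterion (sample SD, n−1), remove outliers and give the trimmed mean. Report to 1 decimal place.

541.8 ms

n = 14, ΣRT = 7585, M = 541.786
Σ(x−M)² = 95112.36; s = √(95112.36/13) = 85.536
Cutoffs: 541.786 ± 3·85.536 → [285.2, 798.4]
No RTs fall outside the cutoffs; all 14 retained. Mean = 7585/14 = 541.786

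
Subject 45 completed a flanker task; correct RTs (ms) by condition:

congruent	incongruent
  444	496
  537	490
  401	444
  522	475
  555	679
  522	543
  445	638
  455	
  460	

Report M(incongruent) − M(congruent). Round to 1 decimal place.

55.5 ms

M(congruent) = 4341/9 = 482.333
M(incongruent) = 3765/7 = 537.857
Difference = 537.857 − 482.333 = 55.524 ms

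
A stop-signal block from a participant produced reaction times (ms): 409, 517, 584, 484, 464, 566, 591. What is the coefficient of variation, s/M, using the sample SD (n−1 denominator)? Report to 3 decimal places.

n = 7, Σ = 3615, M = 516.4286
Σ(x−M)² = 27925.714; s = √(27925.714/6) = 68.2223
CV = 68.2223 / 516.4286 = 0.13210

0.132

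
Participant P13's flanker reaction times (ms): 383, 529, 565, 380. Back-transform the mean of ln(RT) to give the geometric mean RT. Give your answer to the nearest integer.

ln(RT): 5.9480, 6.2710, 6.3368, 5.9402
Mean ln(RT) = 24.4960/4 = 6.12401
Geometric mean = exp(6.12401) = 456.69 ms

457 ms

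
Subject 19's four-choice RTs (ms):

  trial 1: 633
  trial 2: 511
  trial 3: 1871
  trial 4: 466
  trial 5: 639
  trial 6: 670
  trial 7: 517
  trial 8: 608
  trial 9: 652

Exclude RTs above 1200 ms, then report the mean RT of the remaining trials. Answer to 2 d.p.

Excluded: 1871
Retained (n=8): Σ = 4696
Mean = 4696/8 = 587.0000

587.00 ms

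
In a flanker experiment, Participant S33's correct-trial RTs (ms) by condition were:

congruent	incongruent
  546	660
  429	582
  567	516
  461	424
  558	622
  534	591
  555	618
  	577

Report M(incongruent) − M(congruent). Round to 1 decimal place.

M(congruent) = 3650/7 = 521.429
M(incongruent) = 4590/8 = 573.750
Difference = 573.750 − 521.429 = 52.321 ms

52.3 ms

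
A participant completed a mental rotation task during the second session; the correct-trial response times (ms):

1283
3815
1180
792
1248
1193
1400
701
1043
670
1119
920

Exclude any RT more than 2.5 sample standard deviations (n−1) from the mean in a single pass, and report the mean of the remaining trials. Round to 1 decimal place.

1049.9 ms

n = 12, ΣRT = 15364, M = 1280.333
Σ(x−M)² = 7616400.67; s = √(7616400.67/11) = 832.106
Cutoffs: 1280.333 ± 2.5·832.106 → [-799.9, 3360.6]
Outside: 3815 → excluded.
Retained (n=11): Σ = 11549, mean = 11549/11 = 1049.909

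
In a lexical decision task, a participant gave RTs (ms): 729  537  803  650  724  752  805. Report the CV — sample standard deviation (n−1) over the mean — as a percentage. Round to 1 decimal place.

n = 7, Σ = 5000, M = 714.2857
Σ(x−M)² = 53395.429; s = √(53395.429/6) = 94.3358
CV = 94.3358 / 714.2857 = 0.13207 = 13.207%

13.2%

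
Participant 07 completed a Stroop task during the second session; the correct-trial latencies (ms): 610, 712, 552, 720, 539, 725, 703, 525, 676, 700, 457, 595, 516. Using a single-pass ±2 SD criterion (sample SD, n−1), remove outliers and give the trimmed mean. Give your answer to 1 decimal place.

n = 13, ΣRT = 8030, M = 617.692
Σ(x−M)² = 104164.77; s = √(104164.77/12) = 93.169
Cutoffs: 617.692 ± 2·93.169 → [431.4, 804.0]
No RTs fall outside the cutoffs; all 13 retained. Mean = 8030/13 = 617.692

617.7 ms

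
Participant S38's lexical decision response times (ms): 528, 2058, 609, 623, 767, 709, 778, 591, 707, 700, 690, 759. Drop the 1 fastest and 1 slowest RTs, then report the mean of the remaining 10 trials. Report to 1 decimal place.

693.3 ms

Sorted: 528, 591, 609, 623, 690, 700, 707, 709, 759, 767, 778, 2058
Drop lowest 1 (528) and highest 1 (2058)
Remaining (n=10): Σ = 6933, mean = 6933/10 = 693.300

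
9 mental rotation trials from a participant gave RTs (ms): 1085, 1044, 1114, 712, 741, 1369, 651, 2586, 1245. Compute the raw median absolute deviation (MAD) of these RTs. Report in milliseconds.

Sorted: 651, 712, 741, 1044, 1085, 1114, 1245, 1369, 2586 → median = 1085
|x − 1085|: 0, 41, 29, 373, 344, 284, 434, 1501, 160
Sorted deviations: 0, 29, 41, 160, 284, 344, 373, 434, 1501 → MAD = 284

284 ms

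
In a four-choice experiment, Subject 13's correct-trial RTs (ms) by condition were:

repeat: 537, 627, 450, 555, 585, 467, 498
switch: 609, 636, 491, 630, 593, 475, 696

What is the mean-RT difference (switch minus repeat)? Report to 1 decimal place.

M(repeat) = 3719/7 = 531.286
M(switch) = 4130/7 = 590.000
Difference = 590.000 − 531.286 = 58.714 ms

58.7 ms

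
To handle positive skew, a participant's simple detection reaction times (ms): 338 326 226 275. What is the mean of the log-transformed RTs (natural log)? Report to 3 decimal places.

ln(RT): 5.8230, 5.7869, 5.4205, 5.6168
Σ ln(RT) = 22.6472
Mean = 22.6472/4 = 5.66181

5.662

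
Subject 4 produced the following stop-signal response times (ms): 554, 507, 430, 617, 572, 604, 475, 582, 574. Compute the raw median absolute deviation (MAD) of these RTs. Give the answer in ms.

Sorted: 430, 475, 507, 554, 572, 574, 582, 604, 617 → median = 572
|x − 572|: 18, 65, 142, 45, 0, 32, 97, 10, 2
Sorted deviations: 0, 2, 10, 18, 32, 45, 65, 97, 142 → MAD = 32

32 ms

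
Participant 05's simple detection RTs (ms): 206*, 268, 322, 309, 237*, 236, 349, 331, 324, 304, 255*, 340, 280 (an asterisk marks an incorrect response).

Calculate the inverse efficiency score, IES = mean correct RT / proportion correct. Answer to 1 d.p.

Correct trials (n=10): 268, 322, 309, 236, 349, 331, 324, 304, 340, 280
Mean correct RT = 3063/10 = 306.3000 ms
Proportion correct = 10/13
IES = 306.3000 / (10/13) = 398.190 ms

398.2 ms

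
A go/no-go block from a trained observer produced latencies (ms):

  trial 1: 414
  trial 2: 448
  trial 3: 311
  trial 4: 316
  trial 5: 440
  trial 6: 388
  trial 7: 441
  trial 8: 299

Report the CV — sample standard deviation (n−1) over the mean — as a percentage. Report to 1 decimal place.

n = 8, Σ = 3057, M = 382.1250
Σ(x−M)² = 28546.875; s = √(28546.875/7) = 63.8602
CV = 63.8602 / 382.1250 = 0.16712 = 16.712%

16.7%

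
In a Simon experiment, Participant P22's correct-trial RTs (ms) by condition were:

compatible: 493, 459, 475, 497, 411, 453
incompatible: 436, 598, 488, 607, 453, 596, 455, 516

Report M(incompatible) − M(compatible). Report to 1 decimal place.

54.0 ms

M(compatible) = 2788/6 = 464.667
M(incompatible) = 4149/8 = 518.625
Difference = 518.625 − 464.667 = 53.958 ms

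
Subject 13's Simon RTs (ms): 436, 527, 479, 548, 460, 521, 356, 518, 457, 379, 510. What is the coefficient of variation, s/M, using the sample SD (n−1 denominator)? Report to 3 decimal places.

n = 11, Σ = 5191, M = 471.9091
Σ(x−M)² = 38580.909; s = √(38580.909/10) = 62.1135
CV = 62.1135 / 471.9091 = 0.13162

0.132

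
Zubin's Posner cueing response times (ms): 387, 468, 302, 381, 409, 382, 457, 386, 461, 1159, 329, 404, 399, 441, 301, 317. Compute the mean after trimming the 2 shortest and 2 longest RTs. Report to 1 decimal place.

Sorted: 301, 302, 317, 329, 381, 382, 386, 387, 399, 404, 409, 441, 457, 461, 468, 1159
Drop lowest 2 (301, 302) and highest 2 (468, 1159)
Remaining (n=12): Σ = 4753, mean = 4753/12 = 396.083

396.1 ms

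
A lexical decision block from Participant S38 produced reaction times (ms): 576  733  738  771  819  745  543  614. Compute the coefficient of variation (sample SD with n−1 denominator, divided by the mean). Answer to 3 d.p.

0.145

n = 8, Σ = 5539, M = 692.3750
Σ(x−M)² = 70715.875; s = √(70715.875/7) = 100.5100
CV = 100.5100 / 692.3750 = 0.14517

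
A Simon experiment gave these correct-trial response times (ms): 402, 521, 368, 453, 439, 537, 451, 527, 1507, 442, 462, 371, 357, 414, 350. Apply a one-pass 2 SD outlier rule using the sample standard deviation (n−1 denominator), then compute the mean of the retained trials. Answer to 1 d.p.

435.3 ms

n = 15, ΣRT = 7601, M = 506.733
Σ(x−M)² = 1123060.93; s = √(1123060.93/14) = 283.229
Cutoffs: 506.733 ± 2·283.229 → [-59.7, 1073.2]
Outside: 1507 → excluded.
Retained (n=14): Σ = 6094, mean = 6094/14 = 435.286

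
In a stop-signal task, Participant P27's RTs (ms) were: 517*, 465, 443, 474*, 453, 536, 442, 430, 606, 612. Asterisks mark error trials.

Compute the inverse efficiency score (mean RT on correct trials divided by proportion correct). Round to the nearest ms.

623 ms

Correct trials (n=8): 465, 443, 453, 536, 442, 430, 606, 612
Mean correct RT = 3987/8 = 498.3750 ms
Proportion correct = 8/10
IES = 498.3750 / (8/10) = 622.969 ms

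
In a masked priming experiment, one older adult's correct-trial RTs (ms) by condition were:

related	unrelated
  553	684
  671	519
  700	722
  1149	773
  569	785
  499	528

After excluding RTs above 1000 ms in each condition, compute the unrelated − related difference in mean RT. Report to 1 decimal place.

70.1 ms

related: exclude 1149
M(related) = 2992/5 = 598.400
M(unrelated) = 4011/6 = 668.500
Difference = 668.500 − 598.400 = 70.100 ms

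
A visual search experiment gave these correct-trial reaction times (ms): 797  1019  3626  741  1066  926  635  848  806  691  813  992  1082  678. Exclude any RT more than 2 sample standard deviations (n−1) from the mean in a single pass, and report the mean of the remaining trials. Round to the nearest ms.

n = 14, ΣRT = 14720, M = 1051.429
Σ(x−M)² = 7412217.43; s = √(7412217.43/13) = 755.096
Cutoffs: 1051.429 ± 2·755.096 → [-458.8, 2561.6]
Outside: 3626 → excluded.
Retained (n=13): Σ = 11094, mean = 11094/13 = 853.385

853 ms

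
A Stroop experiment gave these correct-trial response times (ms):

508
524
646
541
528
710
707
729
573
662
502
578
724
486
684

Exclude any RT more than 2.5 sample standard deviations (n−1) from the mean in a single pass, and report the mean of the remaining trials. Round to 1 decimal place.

n = 15, ΣRT = 9102, M = 606.800
Σ(x−M)² = 114606.40; s = √(114606.40/14) = 90.477
Cutoffs: 606.800 ± 2.5·90.477 → [380.6, 833.0]
No RTs fall outside the cutoffs; all 15 retained. Mean = 9102/15 = 606.800

606.8 ms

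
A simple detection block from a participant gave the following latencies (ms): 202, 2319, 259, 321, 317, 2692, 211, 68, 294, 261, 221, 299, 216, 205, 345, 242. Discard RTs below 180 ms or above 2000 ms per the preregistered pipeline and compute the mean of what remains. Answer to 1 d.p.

261.0 ms

Excluded: 68, 2319, 2692
Retained (n=13): Σ = 3393
Mean = 3393/13 = 261.0000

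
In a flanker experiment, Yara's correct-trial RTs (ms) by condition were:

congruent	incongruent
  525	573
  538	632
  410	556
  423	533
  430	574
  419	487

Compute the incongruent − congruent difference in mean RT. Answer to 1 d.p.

101.7 ms

M(congruent) = 2745/6 = 457.500
M(incongruent) = 3355/6 = 559.167
Difference = 559.167 − 457.500 = 101.667 ms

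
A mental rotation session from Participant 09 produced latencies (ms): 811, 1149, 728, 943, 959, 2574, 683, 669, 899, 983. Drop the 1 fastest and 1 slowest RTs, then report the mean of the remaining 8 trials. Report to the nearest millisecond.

Sorted: 669, 683, 728, 811, 899, 943, 959, 983, 1149, 2574
Drop lowest 1 (669) and highest 1 (2574)
Remaining (n=8): Σ = 7155, mean = 7155/8 = 894.375

894 ms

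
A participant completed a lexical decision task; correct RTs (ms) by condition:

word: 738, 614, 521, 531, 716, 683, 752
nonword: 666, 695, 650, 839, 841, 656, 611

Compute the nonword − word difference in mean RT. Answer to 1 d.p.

57.6 ms

M(word) = 4555/7 = 650.714
M(nonword) = 4958/7 = 708.286
Difference = 708.286 − 650.714 = 57.571 ms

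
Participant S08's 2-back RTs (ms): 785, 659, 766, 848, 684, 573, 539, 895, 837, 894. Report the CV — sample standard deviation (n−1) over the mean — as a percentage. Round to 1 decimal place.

n = 10, Σ = 7480, M = 748.0000
Σ(x−M)² = 148862.000; s = √(148862.000/9) = 128.6088
CV = 128.6088 / 748.0000 = 0.17194 = 17.194%

17.2%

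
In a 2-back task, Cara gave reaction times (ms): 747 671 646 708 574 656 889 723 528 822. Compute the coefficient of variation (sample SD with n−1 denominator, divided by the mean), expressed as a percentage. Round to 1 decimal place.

n = 10, Σ = 6964, M = 696.4000
Σ(x−M)² = 104430.400; s = √(104430.400/9) = 107.7190
CV = 107.7190 / 696.4000 = 0.15468 = 15.468%

15.5%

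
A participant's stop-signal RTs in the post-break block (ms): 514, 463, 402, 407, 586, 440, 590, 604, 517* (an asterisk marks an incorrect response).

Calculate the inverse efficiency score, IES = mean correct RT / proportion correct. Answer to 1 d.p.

Correct trials (n=8): 514, 463, 402, 407, 586, 440, 590, 604
Mean correct RT = 4006/8 = 500.7500 ms
Proportion correct = 8/9
IES = 500.7500 / (8/9) = 563.344 ms

563.3 ms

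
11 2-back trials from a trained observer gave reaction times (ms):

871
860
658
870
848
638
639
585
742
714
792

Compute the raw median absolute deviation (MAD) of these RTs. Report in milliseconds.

Sorted: 585, 638, 639, 658, 714, 742, 792, 848, 860, 870, 871 → median = 742
|x − 742|: 129, 118, 84, 128, 106, 104, 103, 157, 0, 28, 50
Sorted deviations: 0, 28, 50, 84, 103, 104, 106, 118, 128, 129, 157 → MAD = 104

104 ms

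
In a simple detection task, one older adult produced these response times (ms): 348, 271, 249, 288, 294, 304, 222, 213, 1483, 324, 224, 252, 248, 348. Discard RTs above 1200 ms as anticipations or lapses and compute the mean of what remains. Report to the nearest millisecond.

Excluded: 1483
Retained (n=13): Σ = 3585
Mean = 3585/13 = 275.7692

276 ms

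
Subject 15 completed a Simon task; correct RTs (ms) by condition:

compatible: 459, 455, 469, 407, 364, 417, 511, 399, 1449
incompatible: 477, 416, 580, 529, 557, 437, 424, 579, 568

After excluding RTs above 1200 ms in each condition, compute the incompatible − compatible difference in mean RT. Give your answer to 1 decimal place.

72.3 ms

compatible: exclude 1449
M(compatible) = 3481/8 = 435.125
M(incompatible) = 4567/9 = 507.444
Difference = 507.444 − 435.125 = 72.319 ms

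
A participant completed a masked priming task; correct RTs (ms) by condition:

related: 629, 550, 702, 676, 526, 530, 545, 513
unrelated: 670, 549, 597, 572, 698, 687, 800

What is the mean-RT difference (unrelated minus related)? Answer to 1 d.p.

69.4 ms

M(related) = 4671/8 = 583.875
M(unrelated) = 4573/7 = 653.286
Difference = 653.286 − 583.875 = 69.411 ms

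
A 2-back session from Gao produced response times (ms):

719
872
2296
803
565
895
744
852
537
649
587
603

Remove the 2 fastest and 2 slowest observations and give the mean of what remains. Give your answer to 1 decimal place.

728.6 ms

Sorted: 537, 565, 587, 603, 649, 719, 744, 803, 852, 872, 895, 2296
Drop lowest 2 (537, 565) and highest 2 (895, 2296)
Remaining (n=8): Σ = 5829, mean = 5829/8 = 728.625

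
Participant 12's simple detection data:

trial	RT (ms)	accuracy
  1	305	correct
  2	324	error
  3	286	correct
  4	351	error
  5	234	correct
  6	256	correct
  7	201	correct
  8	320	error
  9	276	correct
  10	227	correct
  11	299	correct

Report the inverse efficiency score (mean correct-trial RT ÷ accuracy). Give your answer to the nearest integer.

358 ms

Correct trials (n=8): 305, 286, 234, 256, 201, 276, 227, 299
Mean correct RT = 2084/8 = 260.5000 ms
Proportion correct = 8/11
IES = 260.5000 / (8/11) = 358.188 ms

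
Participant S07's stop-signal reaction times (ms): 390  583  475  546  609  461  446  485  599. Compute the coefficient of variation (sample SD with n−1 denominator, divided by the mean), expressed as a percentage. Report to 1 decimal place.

n = 9, Σ = 4594, M = 510.4444
Σ(x−M)² = 47092.222; s = √(47092.222/8) = 76.7237
CV = 76.7237 / 510.4444 = 0.15031 = 15.031%

15.0%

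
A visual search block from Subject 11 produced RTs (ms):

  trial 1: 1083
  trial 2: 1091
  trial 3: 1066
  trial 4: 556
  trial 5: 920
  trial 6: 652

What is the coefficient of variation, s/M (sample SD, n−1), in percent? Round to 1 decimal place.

n = 6, Σ = 5368, M = 894.6667
Σ(x−M)² = 277595.333; s = √(277595.333/5) = 235.6248
CV = 235.6248 / 894.6667 = 0.26337 = 26.337%

26.3%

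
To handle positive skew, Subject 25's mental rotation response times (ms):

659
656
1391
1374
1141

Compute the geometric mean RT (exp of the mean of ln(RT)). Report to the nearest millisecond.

988 ms

ln(RT): 6.4907, 6.4862, 7.2378, 7.2255, 7.0397
Mean ln(RT) = 34.4798/5 = 6.89596
Geometric mean = exp(6.89596) = 988.27 ms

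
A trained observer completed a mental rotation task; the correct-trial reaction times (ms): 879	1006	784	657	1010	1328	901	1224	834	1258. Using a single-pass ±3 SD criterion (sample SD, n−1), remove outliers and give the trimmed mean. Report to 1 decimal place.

988.1 ms

n = 10, ΣRT = 9881, M = 988.100
Σ(x−M)² = 439346.90; s = √(439346.90/9) = 220.944
Cutoffs: 988.100 ± 3·220.944 → [325.3, 1650.9]
No RTs fall outside the cutoffs; all 10 retained. Mean = 9881/10 = 988.100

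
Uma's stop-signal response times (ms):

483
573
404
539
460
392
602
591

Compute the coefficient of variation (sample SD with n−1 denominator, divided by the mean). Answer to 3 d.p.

0.164

n = 8, Σ = 4044, M = 505.5000
Σ(x−M)² = 48062.000; s = √(48062.000/7) = 82.8613
CV = 82.8613 / 505.5000 = 0.16392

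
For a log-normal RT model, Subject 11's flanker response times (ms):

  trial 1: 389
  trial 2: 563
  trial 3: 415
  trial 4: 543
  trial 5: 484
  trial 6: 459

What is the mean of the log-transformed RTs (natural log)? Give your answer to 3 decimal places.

ln(RT): 5.9636, 6.3333, 6.0283, 6.2971, 6.1821, 6.1291
Σ ln(RT) = 36.9334
Mean = 36.9334/6 = 6.15556

6.156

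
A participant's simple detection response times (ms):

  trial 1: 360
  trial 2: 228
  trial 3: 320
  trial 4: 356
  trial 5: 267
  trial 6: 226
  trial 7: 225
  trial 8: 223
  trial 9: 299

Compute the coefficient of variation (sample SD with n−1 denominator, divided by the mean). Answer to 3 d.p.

n = 9, Σ = 2504, M = 278.2222
Σ(x−M)² = 26171.556; s = √(26171.556/8) = 57.1965
CV = 57.1965 / 278.2222 = 0.20558

0.206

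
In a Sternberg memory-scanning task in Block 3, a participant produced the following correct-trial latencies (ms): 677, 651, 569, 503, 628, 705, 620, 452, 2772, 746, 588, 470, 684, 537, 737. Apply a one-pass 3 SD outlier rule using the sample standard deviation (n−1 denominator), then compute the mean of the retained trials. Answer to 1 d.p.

n = 15, ΣRT = 11339, M = 755.933
Σ(x−M)² = 4474022.93; s = √(4474022.93/14) = 565.308
Cutoffs: 755.933 ± 3·565.308 → [-940.0, 2451.9]
Outside: 2772 → excluded.
Retained (n=14): Σ = 8567, mean = 8567/14 = 611.929

611.9 ms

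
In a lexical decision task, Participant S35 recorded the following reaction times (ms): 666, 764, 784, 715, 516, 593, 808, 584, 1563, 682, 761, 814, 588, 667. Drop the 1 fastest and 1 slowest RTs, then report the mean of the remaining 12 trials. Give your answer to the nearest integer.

702 ms

Sorted: 516, 584, 588, 593, 666, 667, 682, 715, 761, 764, 784, 808, 814, 1563
Drop lowest 1 (516) and highest 1 (1563)
Remaining (n=12): Σ = 8426, mean = 8426/12 = 702.167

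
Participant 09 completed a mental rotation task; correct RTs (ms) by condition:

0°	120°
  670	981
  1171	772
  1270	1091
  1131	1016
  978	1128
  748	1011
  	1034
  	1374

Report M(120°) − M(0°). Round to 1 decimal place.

M(0°) = 5968/6 = 994.667
M(120°) = 8407/8 = 1050.875
Difference = 1050.875 − 994.667 = 56.208 ms

56.2 ms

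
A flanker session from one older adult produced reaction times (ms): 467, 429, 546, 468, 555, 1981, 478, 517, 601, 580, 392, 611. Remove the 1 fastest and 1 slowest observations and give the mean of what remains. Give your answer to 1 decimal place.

Sorted: 392, 429, 467, 468, 478, 517, 546, 555, 580, 601, 611, 1981
Drop lowest 1 (392) and highest 1 (1981)
Remaining (n=10): Σ = 5252, mean = 5252/10 = 525.200

525.2 ms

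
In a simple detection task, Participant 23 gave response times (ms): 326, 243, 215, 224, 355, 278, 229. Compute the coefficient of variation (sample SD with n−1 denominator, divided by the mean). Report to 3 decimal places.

n = 7, Σ = 1870, M = 267.1429
Σ(x−M)² = 17918.857; s = √(17918.857/6) = 54.6487
CV = 54.6487 / 267.1429 = 0.20457

0.205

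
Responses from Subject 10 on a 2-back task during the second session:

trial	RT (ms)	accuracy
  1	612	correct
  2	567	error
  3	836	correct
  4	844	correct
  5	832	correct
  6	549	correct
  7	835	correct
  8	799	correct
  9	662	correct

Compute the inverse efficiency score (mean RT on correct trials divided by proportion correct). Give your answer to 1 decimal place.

Correct trials (n=8): 612, 836, 844, 832, 549, 835, 799, 662
Mean correct RT = 5969/8 = 746.1250 ms
Proportion correct = 8/9
IES = 746.1250 / (8/9) = 839.391 ms

839.4 ms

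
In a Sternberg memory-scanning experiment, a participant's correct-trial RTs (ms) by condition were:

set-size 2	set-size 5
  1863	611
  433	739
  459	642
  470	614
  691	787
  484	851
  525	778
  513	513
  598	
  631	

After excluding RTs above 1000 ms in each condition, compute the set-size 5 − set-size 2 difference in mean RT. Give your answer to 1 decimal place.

set-size 2: exclude 1863
M(set-size 2) = 4804/9 = 533.778
M(set-size 5) = 5535/8 = 691.875
Difference = 691.875 − 533.778 = 158.097 ms

158.1 ms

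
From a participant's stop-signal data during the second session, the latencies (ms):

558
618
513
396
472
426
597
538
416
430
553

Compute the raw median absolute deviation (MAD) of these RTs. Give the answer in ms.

83 ms

Sorted: 396, 416, 426, 430, 472, 513, 538, 553, 558, 597, 618 → median = 513
|x − 513|: 45, 105, 0, 117, 41, 87, 84, 25, 97, 83, 40
Sorted deviations: 0, 25, 40, 41, 45, 83, 84, 87, 97, 105, 117 → MAD = 83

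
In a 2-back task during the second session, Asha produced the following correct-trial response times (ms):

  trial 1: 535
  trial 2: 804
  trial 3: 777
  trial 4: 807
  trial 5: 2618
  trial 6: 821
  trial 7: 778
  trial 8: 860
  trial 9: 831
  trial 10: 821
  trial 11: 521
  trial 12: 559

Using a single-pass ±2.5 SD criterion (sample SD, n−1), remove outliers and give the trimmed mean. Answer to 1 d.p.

737.6 ms

n = 12, ΣRT = 10732, M = 894.333
Σ(x−M)² = 3411006.67; s = √(3411006.67/11) = 556.859
Cutoffs: 894.333 ± 2.5·556.859 → [-497.8, 2286.5]
Outside: 2618 → excluded.
Retained (n=11): Σ = 8114, mean = 8114/11 = 737.636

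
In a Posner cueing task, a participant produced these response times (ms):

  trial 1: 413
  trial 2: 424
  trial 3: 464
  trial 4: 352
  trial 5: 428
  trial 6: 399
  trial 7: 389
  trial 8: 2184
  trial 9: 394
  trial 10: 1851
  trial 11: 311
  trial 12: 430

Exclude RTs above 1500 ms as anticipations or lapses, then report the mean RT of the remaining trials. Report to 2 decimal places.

Excluded: 1851, 2184
Retained (n=10): Σ = 4004
Mean = 4004/10 = 400.4000

400.40 ms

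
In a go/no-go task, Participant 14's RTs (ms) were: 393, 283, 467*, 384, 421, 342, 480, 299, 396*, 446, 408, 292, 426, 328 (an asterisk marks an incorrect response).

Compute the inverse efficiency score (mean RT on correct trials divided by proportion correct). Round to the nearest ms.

438 ms

Correct trials (n=12): 393, 283, 384, 421, 342, 480, 299, 446, 408, 292, 426, 328
Mean correct RT = 4502/12 = 375.1667 ms
Proportion correct = 12/14
IES = 375.1667 / (12/14) = 437.694 ms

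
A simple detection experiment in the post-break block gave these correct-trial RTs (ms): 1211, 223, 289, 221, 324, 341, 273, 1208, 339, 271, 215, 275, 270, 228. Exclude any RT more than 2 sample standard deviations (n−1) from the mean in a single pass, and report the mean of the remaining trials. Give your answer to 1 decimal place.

272.4 ms

n = 14, ΣRT = 5688, M = 406.286
Σ(x−M)² = 1527804.86; s = √(1527804.86/13) = 342.817
Cutoffs: 406.286 ± 2·342.817 → [-279.3, 1091.9]
Outside: 1208, 1211 → excluded.
Retained (n=12): Σ = 3269, mean = 3269/12 = 272.417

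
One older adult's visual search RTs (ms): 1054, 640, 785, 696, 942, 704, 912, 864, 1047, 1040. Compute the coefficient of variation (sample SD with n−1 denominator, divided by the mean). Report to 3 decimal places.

0.180

n = 10, Σ = 8684, M = 868.4000
Σ(x−M)² = 219000.400; s = √(219000.400/9) = 155.9916
CV = 155.9916 / 868.4000 = 0.17963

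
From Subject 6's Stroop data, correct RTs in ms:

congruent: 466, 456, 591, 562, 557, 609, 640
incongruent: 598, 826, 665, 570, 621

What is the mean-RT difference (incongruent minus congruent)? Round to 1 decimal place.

M(congruent) = 3881/7 = 554.429
M(incongruent) = 3280/5 = 656.000
Difference = 656.000 − 554.429 = 101.571 ms

101.6 ms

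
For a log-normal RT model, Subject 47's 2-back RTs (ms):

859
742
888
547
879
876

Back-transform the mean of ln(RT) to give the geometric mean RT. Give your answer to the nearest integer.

787 ms

ln(RT): 6.7558, 6.6093, 6.7890, 6.3044, 6.7788, 6.7754
Mean ln(RT) = 40.0127/6 = 6.66878
Geometric mean = exp(6.66878) = 787.44 ms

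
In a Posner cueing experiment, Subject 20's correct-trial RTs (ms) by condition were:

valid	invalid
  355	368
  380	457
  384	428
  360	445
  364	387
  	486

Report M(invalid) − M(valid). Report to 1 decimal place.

M(valid) = 1843/5 = 368.600
M(invalid) = 2571/6 = 428.500
Difference = 428.500 − 368.600 = 59.900 ms

59.9 ms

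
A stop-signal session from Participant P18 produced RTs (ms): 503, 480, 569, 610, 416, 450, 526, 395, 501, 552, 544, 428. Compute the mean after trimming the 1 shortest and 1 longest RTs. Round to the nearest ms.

Sorted: 395, 416, 428, 450, 480, 501, 503, 526, 544, 552, 569, 610
Drop lowest 1 (395) and highest 1 (610)
Remaining (n=10): Σ = 4969, mean = 4969/10 = 496.900

497 ms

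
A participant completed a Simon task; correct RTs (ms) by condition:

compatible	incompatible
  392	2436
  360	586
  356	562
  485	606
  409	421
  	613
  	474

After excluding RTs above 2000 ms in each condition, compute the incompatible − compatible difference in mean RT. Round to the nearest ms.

143 ms

incompatible: exclude 2436
M(compatible) = 2002/5 = 400.400
M(incompatible) = 3262/6 = 543.667
Difference = 543.667 − 400.400 = 143.267 ms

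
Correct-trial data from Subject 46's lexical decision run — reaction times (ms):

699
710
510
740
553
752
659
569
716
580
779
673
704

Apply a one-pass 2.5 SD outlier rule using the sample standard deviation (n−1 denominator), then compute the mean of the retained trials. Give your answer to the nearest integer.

n = 13, ΣRT = 8644, M = 664.923
Σ(x−M)² = 86602.92; s = √(86602.92/12) = 84.952
Cutoffs: 664.923 ± 2.5·84.952 → [452.5, 877.3]
No RTs fall outside the cutoffs; all 13 retained. Mean = 8644/13 = 664.923

665 ms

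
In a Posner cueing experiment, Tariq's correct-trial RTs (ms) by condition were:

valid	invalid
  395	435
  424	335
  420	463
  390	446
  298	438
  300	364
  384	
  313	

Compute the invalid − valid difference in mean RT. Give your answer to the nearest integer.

M(valid) = 2924/8 = 365.500
M(invalid) = 2481/6 = 413.500
Difference = 413.500 − 365.500 = 48.000 ms

48 ms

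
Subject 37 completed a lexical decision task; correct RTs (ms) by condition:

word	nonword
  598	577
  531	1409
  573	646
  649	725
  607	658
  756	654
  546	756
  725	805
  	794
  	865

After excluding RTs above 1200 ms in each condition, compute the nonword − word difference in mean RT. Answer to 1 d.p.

96.9 ms

nonword: exclude 1409
M(word) = 4985/8 = 623.125
M(nonword) = 6480/9 = 720.000
Difference = 720.000 − 623.125 = 96.875 ms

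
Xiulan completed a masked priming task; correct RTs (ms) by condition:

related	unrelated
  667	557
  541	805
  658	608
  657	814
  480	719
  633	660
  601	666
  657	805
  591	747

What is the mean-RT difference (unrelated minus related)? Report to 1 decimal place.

99.6 ms

M(related) = 5485/9 = 609.444
M(unrelated) = 6381/9 = 709.000
Difference = 709.000 − 609.444 = 99.556 ms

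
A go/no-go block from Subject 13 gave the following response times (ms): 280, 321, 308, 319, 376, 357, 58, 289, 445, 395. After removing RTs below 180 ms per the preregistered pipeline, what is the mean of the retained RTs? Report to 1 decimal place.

Excluded: 58
Retained (n=9): Σ = 3090
Mean = 3090/9 = 343.3333

343.3 ms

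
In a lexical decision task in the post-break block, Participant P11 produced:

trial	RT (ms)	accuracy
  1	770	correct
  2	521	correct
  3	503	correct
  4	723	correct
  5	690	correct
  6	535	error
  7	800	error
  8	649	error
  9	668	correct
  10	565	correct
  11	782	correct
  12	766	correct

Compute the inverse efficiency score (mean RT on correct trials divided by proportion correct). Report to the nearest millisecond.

Correct trials (n=9): 770, 521, 503, 723, 690, 668, 565, 782, 766
Mean correct RT = 5988/9 = 665.3333 ms
Proportion correct = 9/12
IES = 665.3333 / (9/12) = 887.111 ms

887 ms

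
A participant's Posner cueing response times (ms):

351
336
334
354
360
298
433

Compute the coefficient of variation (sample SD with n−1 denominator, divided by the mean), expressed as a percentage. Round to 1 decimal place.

11.7%

n = 7, Σ = 2466, M = 352.2857
Σ(x−M)² = 10125.429; s = √(10125.429/6) = 41.0801
CV = 41.0801 / 352.2857 = 0.11661 = 11.661%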